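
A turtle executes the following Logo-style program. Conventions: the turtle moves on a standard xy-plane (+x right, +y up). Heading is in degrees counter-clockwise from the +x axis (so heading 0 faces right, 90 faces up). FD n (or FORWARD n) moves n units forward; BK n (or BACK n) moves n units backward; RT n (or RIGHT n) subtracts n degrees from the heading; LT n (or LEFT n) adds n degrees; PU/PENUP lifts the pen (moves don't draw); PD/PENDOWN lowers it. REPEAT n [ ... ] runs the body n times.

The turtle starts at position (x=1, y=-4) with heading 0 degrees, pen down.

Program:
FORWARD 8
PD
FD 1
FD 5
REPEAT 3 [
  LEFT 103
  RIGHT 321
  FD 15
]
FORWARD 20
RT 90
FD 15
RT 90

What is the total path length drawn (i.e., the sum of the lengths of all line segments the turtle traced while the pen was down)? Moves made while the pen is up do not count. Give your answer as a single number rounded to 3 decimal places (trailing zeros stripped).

Executing turtle program step by step:
Start: pos=(1,-4), heading=0, pen down
FD 8: (1,-4) -> (9,-4) [heading=0, draw]
PD: pen down
FD 1: (9,-4) -> (10,-4) [heading=0, draw]
FD 5: (10,-4) -> (15,-4) [heading=0, draw]
REPEAT 3 [
  -- iteration 1/3 --
  LT 103: heading 0 -> 103
  RT 321: heading 103 -> 142
  FD 15: (15,-4) -> (3.18,5.235) [heading=142, draw]
  -- iteration 2/3 --
  LT 103: heading 142 -> 245
  RT 321: heading 245 -> 284
  FD 15: (3.18,5.235) -> (6.809,-9.32) [heading=284, draw]
  -- iteration 3/3 --
  LT 103: heading 284 -> 27
  RT 321: heading 27 -> 66
  FD 15: (6.809,-9.32) -> (12.91,4.384) [heading=66, draw]
]
FD 20: (12.91,4.384) -> (21.044,22.655) [heading=66, draw]
RT 90: heading 66 -> 336
FD 15: (21.044,22.655) -> (34.748,16.554) [heading=336, draw]
RT 90: heading 336 -> 246
Final: pos=(34.748,16.554), heading=246, 8 segment(s) drawn

Segment lengths:
  seg 1: (1,-4) -> (9,-4), length = 8
  seg 2: (9,-4) -> (10,-4), length = 1
  seg 3: (10,-4) -> (15,-4), length = 5
  seg 4: (15,-4) -> (3.18,5.235), length = 15
  seg 5: (3.18,5.235) -> (6.809,-9.32), length = 15
  seg 6: (6.809,-9.32) -> (12.91,4.384), length = 15
  seg 7: (12.91,4.384) -> (21.044,22.655), length = 20
  seg 8: (21.044,22.655) -> (34.748,16.554), length = 15
Total = 94

Answer: 94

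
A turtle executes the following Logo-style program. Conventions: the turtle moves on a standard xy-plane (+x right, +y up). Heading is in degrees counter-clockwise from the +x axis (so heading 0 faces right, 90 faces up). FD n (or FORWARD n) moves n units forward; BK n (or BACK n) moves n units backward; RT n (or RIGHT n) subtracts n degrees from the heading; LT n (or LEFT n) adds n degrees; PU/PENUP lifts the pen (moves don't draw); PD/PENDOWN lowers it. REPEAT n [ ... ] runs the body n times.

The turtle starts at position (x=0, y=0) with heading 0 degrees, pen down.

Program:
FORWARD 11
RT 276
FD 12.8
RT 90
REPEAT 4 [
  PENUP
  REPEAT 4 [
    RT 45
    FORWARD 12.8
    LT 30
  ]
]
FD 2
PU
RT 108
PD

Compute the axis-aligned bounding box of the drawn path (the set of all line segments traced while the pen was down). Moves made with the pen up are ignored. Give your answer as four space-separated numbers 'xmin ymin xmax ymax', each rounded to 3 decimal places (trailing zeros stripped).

Answer: 0 0 12.338 12.73

Derivation:
Executing turtle program step by step:
Start: pos=(0,0), heading=0, pen down
FD 11: (0,0) -> (11,0) [heading=0, draw]
RT 276: heading 0 -> 84
FD 12.8: (11,0) -> (12.338,12.73) [heading=84, draw]
RT 90: heading 84 -> 354
REPEAT 4 [
  -- iteration 1/4 --
  PU: pen up
  REPEAT 4 [
    -- iteration 1/4 --
    RT 45: heading 354 -> 309
    FD 12.8: (12.338,12.73) -> (20.393,2.782) [heading=309, move]
    LT 30: heading 309 -> 339
    -- iteration 2/4 --
    RT 45: heading 339 -> 294
    FD 12.8: (20.393,2.782) -> (25.599,-8.911) [heading=294, move]
    LT 30: heading 294 -> 324
    -- iteration 3/4 --
    RT 45: heading 324 -> 279
    FD 12.8: (25.599,-8.911) -> (27.602,-21.553) [heading=279, move]
    LT 30: heading 279 -> 309
    -- iteration 4/4 --
    RT 45: heading 309 -> 264
    FD 12.8: (27.602,-21.553) -> (26.264,-34.283) [heading=264, move]
    LT 30: heading 264 -> 294
  ]
  -- iteration 2/4 --
  PU: pen up
  REPEAT 4 [
    -- iteration 1/4 --
    RT 45: heading 294 -> 249
    FD 12.8: (26.264,-34.283) -> (21.677,-46.233) [heading=249, move]
    LT 30: heading 249 -> 279
    -- iteration 2/4 --
    RT 45: heading 279 -> 234
    FD 12.8: (21.677,-46.233) -> (14.153,-56.589) [heading=234, move]
    LT 30: heading 234 -> 264
    -- iteration 3/4 --
    RT 45: heading 264 -> 219
    FD 12.8: (14.153,-56.589) -> (4.206,-64.644) [heading=219, move]
    LT 30: heading 219 -> 249
    -- iteration 4/4 --
    RT 45: heading 249 -> 204
    FD 12.8: (4.206,-64.644) -> (-7.488,-69.85) [heading=204, move]
    LT 30: heading 204 -> 234
  ]
  -- iteration 3/4 --
  PU: pen up
  REPEAT 4 [
    -- iteration 1/4 --
    RT 45: heading 234 -> 189
    FD 12.8: (-7.488,-69.85) -> (-20.13,-71.852) [heading=189, move]
    LT 30: heading 189 -> 219
    -- iteration 2/4 --
    RT 45: heading 219 -> 174
    FD 12.8: (-20.13,-71.852) -> (-32.86,-70.514) [heading=174, move]
    LT 30: heading 174 -> 204
    -- iteration 3/4 --
    RT 45: heading 204 -> 159
    FD 12.8: (-32.86,-70.514) -> (-44.81,-65.927) [heading=159, move]
    LT 30: heading 159 -> 189
    -- iteration 4/4 --
    RT 45: heading 189 -> 144
    FD 12.8: (-44.81,-65.927) -> (-55.165,-58.404) [heading=144, move]
    LT 30: heading 144 -> 174
  ]
  -- iteration 4/4 --
  PU: pen up
  REPEAT 4 [
    -- iteration 1/4 --
    RT 45: heading 174 -> 129
    FD 12.8: (-55.165,-58.404) -> (-63.221,-48.456) [heading=129, move]
    LT 30: heading 129 -> 159
    -- iteration 2/4 --
    RT 45: heading 159 -> 114
    FD 12.8: (-63.221,-48.456) -> (-68.427,-36.763) [heading=114, move]
    LT 30: heading 114 -> 144
    -- iteration 3/4 --
    RT 45: heading 144 -> 99
    FD 12.8: (-68.427,-36.763) -> (-70.429,-24.12) [heading=99, move]
    LT 30: heading 99 -> 129
    -- iteration 4/4 --
    RT 45: heading 129 -> 84
    FD 12.8: (-70.429,-24.12) -> (-69.091,-11.391) [heading=84, move]
    LT 30: heading 84 -> 114
  ]
]
FD 2: (-69.091,-11.391) -> (-69.905,-9.563) [heading=114, move]
PU: pen up
RT 108: heading 114 -> 6
PD: pen down
Final: pos=(-69.905,-9.563), heading=6, 2 segment(s) drawn

Segment endpoints: x in {0, 11, 12.338}, y in {0, 12.73}
xmin=0, ymin=0, xmax=12.338, ymax=12.73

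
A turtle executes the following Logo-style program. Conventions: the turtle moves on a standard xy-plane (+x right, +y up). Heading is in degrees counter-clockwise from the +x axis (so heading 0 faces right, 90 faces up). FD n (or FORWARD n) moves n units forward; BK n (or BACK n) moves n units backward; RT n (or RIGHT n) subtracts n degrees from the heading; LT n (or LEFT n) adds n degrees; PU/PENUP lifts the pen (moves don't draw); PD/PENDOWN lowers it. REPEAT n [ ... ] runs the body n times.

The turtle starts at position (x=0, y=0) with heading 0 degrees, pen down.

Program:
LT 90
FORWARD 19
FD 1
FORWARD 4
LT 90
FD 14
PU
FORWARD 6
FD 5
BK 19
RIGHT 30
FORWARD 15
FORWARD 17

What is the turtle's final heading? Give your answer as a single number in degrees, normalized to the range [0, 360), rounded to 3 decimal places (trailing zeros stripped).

Answer: 150

Derivation:
Executing turtle program step by step:
Start: pos=(0,0), heading=0, pen down
LT 90: heading 0 -> 90
FD 19: (0,0) -> (0,19) [heading=90, draw]
FD 1: (0,19) -> (0,20) [heading=90, draw]
FD 4: (0,20) -> (0,24) [heading=90, draw]
LT 90: heading 90 -> 180
FD 14: (0,24) -> (-14,24) [heading=180, draw]
PU: pen up
FD 6: (-14,24) -> (-20,24) [heading=180, move]
FD 5: (-20,24) -> (-25,24) [heading=180, move]
BK 19: (-25,24) -> (-6,24) [heading=180, move]
RT 30: heading 180 -> 150
FD 15: (-6,24) -> (-18.99,31.5) [heading=150, move]
FD 17: (-18.99,31.5) -> (-33.713,40) [heading=150, move]
Final: pos=(-33.713,40), heading=150, 4 segment(s) drawn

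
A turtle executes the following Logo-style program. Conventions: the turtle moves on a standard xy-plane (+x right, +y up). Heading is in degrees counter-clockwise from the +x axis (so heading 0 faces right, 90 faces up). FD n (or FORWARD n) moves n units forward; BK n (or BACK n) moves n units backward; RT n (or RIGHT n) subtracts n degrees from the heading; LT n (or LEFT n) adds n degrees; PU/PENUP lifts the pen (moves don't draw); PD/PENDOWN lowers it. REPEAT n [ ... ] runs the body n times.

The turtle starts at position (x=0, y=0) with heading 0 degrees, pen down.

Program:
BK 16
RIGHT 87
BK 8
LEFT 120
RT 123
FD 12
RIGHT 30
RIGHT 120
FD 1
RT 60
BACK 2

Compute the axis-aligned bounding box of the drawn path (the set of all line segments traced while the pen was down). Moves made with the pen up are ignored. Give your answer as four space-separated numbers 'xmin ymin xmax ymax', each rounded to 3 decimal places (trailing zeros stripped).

Answer: -17.919 -4.877 0 7.989

Derivation:
Executing turtle program step by step:
Start: pos=(0,0), heading=0, pen down
BK 16: (0,0) -> (-16,0) [heading=0, draw]
RT 87: heading 0 -> 273
BK 8: (-16,0) -> (-16.419,7.989) [heading=273, draw]
LT 120: heading 273 -> 33
RT 123: heading 33 -> 270
FD 12: (-16.419,7.989) -> (-16.419,-4.011) [heading=270, draw]
RT 30: heading 270 -> 240
RT 120: heading 240 -> 120
FD 1: (-16.419,-4.011) -> (-16.919,-3.145) [heading=120, draw]
RT 60: heading 120 -> 60
BK 2: (-16.919,-3.145) -> (-17.919,-4.877) [heading=60, draw]
Final: pos=(-17.919,-4.877), heading=60, 5 segment(s) drawn

Segment endpoints: x in {-17.919, -16.919, -16.419, -16, 0}, y in {-4.877, -4.011, -3.145, 0, 7.989}
xmin=-17.919, ymin=-4.877, xmax=0, ymax=7.989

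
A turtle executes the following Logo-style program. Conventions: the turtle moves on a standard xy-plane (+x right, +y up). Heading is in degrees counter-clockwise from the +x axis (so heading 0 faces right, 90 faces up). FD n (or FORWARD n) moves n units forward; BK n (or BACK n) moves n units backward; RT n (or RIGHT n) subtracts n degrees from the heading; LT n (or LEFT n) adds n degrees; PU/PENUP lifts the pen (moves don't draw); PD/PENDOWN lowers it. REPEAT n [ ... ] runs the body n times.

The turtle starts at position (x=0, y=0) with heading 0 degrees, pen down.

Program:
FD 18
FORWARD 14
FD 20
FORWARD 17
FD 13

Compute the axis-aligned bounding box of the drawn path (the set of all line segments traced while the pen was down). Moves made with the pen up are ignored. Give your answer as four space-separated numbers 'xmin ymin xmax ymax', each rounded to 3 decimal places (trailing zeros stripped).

Answer: 0 0 82 0

Derivation:
Executing turtle program step by step:
Start: pos=(0,0), heading=0, pen down
FD 18: (0,0) -> (18,0) [heading=0, draw]
FD 14: (18,0) -> (32,0) [heading=0, draw]
FD 20: (32,0) -> (52,0) [heading=0, draw]
FD 17: (52,0) -> (69,0) [heading=0, draw]
FD 13: (69,0) -> (82,0) [heading=0, draw]
Final: pos=(82,0), heading=0, 5 segment(s) drawn

Segment endpoints: x in {0, 18, 32, 52, 69, 82}, y in {0}
xmin=0, ymin=0, xmax=82, ymax=0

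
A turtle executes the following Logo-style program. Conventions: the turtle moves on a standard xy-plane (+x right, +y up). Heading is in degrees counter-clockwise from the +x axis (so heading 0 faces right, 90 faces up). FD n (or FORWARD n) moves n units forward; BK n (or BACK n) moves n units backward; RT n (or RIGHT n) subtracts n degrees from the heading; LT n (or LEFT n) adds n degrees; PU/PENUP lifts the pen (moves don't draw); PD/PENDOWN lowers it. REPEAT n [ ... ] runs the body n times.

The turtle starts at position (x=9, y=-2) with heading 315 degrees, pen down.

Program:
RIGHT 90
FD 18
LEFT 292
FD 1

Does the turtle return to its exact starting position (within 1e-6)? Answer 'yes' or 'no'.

Executing turtle program step by step:
Start: pos=(9,-2), heading=315, pen down
RT 90: heading 315 -> 225
FD 18: (9,-2) -> (-3.728,-14.728) [heading=225, draw]
LT 292: heading 225 -> 157
FD 1: (-3.728,-14.728) -> (-4.648,-14.337) [heading=157, draw]
Final: pos=(-4.648,-14.337), heading=157, 2 segment(s) drawn

Start position: (9, -2)
Final position: (-4.648, -14.337)
Distance = 18.398; >= 1e-6 -> NOT closed

Answer: no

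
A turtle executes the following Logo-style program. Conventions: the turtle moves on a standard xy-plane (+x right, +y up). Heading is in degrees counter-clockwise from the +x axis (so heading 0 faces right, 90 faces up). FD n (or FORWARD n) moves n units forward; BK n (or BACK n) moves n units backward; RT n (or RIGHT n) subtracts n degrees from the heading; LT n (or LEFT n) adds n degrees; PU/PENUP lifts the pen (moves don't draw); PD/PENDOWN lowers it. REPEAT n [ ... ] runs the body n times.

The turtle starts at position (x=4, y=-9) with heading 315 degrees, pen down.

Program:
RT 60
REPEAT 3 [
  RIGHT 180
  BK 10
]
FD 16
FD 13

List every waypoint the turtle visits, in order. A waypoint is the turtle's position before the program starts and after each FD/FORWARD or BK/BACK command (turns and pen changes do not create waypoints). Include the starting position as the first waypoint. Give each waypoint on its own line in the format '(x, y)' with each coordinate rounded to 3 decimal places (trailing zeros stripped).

Answer: (4, -9)
(1.412, -18.659)
(4, -9)
(1.412, -18.659)
(5.553, -3.204)
(8.918, 9.353)

Derivation:
Executing turtle program step by step:
Start: pos=(4,-9), heading=315, pen down
RT 60: heading 315 -> 255
REPEAT 3 [
  -- iteration 1/3 --
  RT 180: heading 255 -> 75
  BK 10: (4,-9) -> (1.412,-18.659) [heading=75, draw]
  -- iteration 2/3 --
  RT 180: heading 75 -> 255
  BK 10: (1.412,-18.659) -> (4,-9) [heading=255, draw]
  -- iteration 3/3 --
  RT 180: heading 255 -> 75
  BK 10: (4,-9) -> (1.412,-18.659) [heading=75, draw]
]
FD 16: (1.412,-18.659) -> (5.553,-3.204) [heading=75, draw]
FD 13: (5.553,-3.204) -> (8.918,9.353) [heading=75, draw]
Final: pos=(8.918,9.353), heading=75, 5 segment(s) drawn
Waypoints (6 total):
(4, -9)
(1.412, -18.659)
(4, -9)
(1.412, -18.659)
(5.553, -3.204)
(8.918, 9.353)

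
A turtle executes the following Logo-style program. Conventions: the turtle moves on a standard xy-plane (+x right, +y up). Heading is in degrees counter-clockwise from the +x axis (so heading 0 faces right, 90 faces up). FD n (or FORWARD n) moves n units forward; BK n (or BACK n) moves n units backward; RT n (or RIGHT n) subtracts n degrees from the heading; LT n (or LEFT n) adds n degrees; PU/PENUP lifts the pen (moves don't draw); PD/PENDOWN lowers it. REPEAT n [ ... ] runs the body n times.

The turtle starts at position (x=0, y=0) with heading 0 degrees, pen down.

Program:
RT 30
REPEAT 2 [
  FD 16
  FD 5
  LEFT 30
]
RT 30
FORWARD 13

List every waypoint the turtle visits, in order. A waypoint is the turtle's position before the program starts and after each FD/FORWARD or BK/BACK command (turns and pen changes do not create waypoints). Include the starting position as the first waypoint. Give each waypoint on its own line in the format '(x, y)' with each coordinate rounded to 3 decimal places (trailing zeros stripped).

Executing turtle program step by step:
Start: pos=(0,0), heading=0, pen down
RT 30: heading 0 -> 330
REPEAT 2 [
  -- iteration 1/2 --
  FD 16: (0,0) -> (13.856,-8) [heading=330, draw]
  FD 5: (13.856,-8) -> (18.187,-10.5) [heading=330, draw]
  LT 30: heading 330 -> 0
  -- iteration 2/2 --
  FD 16: (18.187,-10.5) -> (34.187,-10.5) [heading=0, draw]
  FD 5: (34.187,-10.5) -> (39.187,-10.5) [heading=0, draw]
  LT 30: heading 0 -> 30
]
RT 30: heading 30 -> 0
FD 13: (39.187,-10.5) -> (52.187,-10.5) [heading=0, draw]
Final: pos=(52.187,-10.5), heading=0, 5 segment(s) drawn
Waypoints (6 total):
(0, 0)
(13.856, -8)
(18.187, -10.5)
(34.187, -10.5)
(39.187, -10.5)
(52.187, -10.5)

Answer: (0, 0)
(13.856, -8)
(18.187, -10.5)
(34.187, -10.5)
(39.187, -10.5)
(52.187, -10.5)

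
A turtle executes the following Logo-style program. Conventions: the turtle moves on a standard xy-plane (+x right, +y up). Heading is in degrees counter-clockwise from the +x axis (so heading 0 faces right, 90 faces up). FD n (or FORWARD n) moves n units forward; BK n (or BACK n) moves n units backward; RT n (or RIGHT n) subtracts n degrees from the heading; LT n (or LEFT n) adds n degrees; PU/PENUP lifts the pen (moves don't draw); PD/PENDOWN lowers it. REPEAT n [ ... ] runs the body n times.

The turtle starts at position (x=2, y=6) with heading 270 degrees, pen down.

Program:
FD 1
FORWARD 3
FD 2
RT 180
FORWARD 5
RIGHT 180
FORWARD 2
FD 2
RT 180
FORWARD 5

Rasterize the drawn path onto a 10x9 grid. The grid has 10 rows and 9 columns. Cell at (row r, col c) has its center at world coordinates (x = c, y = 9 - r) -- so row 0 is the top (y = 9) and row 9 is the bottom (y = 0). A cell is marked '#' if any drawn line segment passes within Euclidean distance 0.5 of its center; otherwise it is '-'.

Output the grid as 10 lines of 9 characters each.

Segment 0: (2,6) -> (2,5)
Segment 1: (2,5) -> (2,2)
Segment 2: (2,2) -> (2,0)
Segment 3: (2,0) -> (2,5)
Segment 4: (2,5) -> (2,3)
Segment 5: (2,3) -> (2,1)
Segment 6: (2,1) -> (2,6)

Answer: ---------
---------
---------
--#------
--#------
--#------
--#------
--#------
--#------
--#------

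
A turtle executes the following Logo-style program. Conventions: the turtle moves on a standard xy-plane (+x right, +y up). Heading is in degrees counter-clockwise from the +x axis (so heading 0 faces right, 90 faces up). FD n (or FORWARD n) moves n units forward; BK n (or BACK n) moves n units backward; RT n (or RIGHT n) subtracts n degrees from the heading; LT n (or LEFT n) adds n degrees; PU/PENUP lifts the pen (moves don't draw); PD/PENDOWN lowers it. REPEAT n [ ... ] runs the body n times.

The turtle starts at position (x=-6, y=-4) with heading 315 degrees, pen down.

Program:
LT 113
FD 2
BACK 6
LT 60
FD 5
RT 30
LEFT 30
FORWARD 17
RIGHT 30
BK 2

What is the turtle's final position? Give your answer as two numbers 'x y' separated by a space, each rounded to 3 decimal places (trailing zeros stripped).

Executing turtle program step by step:
Start: pos=(-6,-4), heading=315, pen down
LT 113: heading 315 -> 68
FD 2: (-6,-4) -> (-5.251,-2.146) [heading=68, draw]
BK 6: (-5.251,-2.146) -> (-7.498,-7.709) [heading=68, draw]
LT 60: heading 68 -> 128
FD 5: (-7.498,-7.709) -> (-10.577,-3.769) [heading=128, draw]
RT 30: heading 128 -> 98
LT 30: heading 98 -> 128
FD 17: (-10.577,-3.769) -> (-21.043,9.628) [heading=128, draw]
RT 30: heading 128 -> 98
BK 2: (-21.043,9.628) -> (-20.765,7.647) [heading=98, draw]
Final: pos=(-20.765,7.647), heading=98, 5 segment(s) drawn

Answer: -20.765 7.647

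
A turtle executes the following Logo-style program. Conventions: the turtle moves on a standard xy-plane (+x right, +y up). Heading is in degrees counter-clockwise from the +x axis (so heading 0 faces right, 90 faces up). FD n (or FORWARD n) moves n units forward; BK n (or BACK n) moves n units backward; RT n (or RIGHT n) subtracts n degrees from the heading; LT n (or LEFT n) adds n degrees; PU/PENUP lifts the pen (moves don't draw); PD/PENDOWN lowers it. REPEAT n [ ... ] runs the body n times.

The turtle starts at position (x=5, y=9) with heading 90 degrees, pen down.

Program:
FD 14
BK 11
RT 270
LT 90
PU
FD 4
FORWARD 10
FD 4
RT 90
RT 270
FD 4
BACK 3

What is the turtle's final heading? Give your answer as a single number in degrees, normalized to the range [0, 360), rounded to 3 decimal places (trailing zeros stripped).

Answer: 270

Derivation:
Executing turtle program step by step:
Start: pos=(5,9), heading=90, pen down
FD 14: (5,9) -> (5,23) [heading=90, draw]
BK 11: (5,23) -> (5,12) [heading=90, draw]
RT 270: heading 90 -> 180
LT 90: heading 180 -> 270
PU: pen up
FD 4: (5,12) -> (5,8) [heading=270, move]
FD 10: (5,8) -> (5,-2) [heading=270, move]
FD 4: (5,-2) -> (5,-6) [heading=270, move]
RT 90: heading 270 -> 180
RT 270: heading 180 -> 270
FD 4: (5,-6) -> (5,-10) [heading=270, move]
BK 3: (5,-10) -> (5,-7) [heading=270, move]
Final: pos=(5,-7), heading=270, 2 segment(s) drawn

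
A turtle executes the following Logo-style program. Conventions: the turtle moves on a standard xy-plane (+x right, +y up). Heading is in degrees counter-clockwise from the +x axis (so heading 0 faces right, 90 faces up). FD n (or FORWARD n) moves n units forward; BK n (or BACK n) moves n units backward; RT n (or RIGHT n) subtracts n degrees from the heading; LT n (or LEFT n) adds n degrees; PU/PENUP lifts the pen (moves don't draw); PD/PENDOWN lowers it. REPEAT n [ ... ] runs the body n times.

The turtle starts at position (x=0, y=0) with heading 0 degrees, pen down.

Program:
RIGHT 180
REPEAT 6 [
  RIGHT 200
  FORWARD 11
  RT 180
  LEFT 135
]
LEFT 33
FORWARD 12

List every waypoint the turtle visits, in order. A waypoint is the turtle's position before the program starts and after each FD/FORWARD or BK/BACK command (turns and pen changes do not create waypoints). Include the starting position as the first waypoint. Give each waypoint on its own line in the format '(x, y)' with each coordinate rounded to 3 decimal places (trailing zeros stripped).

Answer: (0, 0)
(10.337, -3.762)
(9.378, 7.196)
(-0.148, 1.696)
(8.862, -4.613)
(10.772, 6.219)
(0.147, 3.372)
(-11.836, 2.744)

Derivation:
Executing turtle program step by step:
Start: pos=(0,0), heading=0, pen down
RT 180: heading 0 -> 180
REPEAT 6 [
  -- iteration 1/6 --
  RT 200: heading 180 -> 340
  FD 11: (0,0) -> (10.337,-3.762) [heading=340, draw]
  RT 180: heading 340 -> 160
  LT 135: heading 160 -> 295
  -- iteration 2/6 --
  RT 200: heading 295 -> 95
  FD 11: (10.337,-3.762) -> (9.378,7.196) [heading=95, draw]
  RT 180: heading 95 -> 275
  LT 135: heading 275 -> 50
  -- iteration 3/6 --
  RT 200: heading 50 -> 210
  FD 11: (9.378,7.196) -> (-0.148,1.696) [heading=210, draw]
  RT 180: heading 210 -> 30
  LT 135: heading 30 -> 165
  -- iteration 4/6 --
  RT 200: heading 165 -> 325
  FD 11: (-0.148,1.696) -> (8.862,-4.613) [heading=325, draw]
  RT 180: heading 325 -> 145
  LT 135: heading 145 -> 280
  -- iteration 5/6 --
  RT 200: heading 280 -> 80
  FD 11: (8.862,-4.613) -> (10.772,6.219) [heading=80, draw]
  RT 180: heading 80 -> 260
  LT 135: heading 260 -> 35
  -- iteration 6/6 --
  RT 200: heading 35 -> 195
  FD 11: (10.772,6.219) -> (0.147,3.372) [heading=195, draw]
  RT 180: heading 195 -> 15
  LT 135: heading 15 -> 150
]
LT 33: heading 150 -> 183
FD 12: (0.147,3.372) -> (-11.836,2.744) [heading=183, draw]
Final: pos=(-11.836,2.744), heading=183, 7 segment(s) drawn
Waypoints (8 total):
(0, 0)
(10.337, -3.762)
(9.378, 7.196)
(-0.148, 1.696)
(8.862, -4.613)
(10.772, 6.219)
(0.147, 3.372)
(-11.836, 2.744)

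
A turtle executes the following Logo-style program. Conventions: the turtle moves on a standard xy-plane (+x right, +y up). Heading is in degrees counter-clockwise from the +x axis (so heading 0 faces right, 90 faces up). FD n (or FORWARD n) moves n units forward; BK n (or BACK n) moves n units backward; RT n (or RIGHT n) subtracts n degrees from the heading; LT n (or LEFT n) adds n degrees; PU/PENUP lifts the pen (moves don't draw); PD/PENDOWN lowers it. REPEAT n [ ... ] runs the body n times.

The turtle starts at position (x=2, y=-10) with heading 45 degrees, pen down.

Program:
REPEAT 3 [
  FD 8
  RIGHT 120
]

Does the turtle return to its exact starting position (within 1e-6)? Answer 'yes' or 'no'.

Answer: yes

Derivation:
Executing turtle program step by step:
Start: pos=(2,-10), heading=45, pen down
REPEAT 3 [
  -- iteration 1/3 --
  FD 8: (2,-10) -> (7.657,-4.343) [heading=45, draw]
  RT 120: heading 45 -> 285
  -- iteration 2/3 --
  FD 8: (7.657,-4.343) -> (9.727,-12.071) [heading=285, draw]
  RT 120: heading 285 -> 165
  -- iteration 3/3 --
  FD 8: (9.727,-12.071) -> (2,-10) [heading=165, draw]
  RT 120: heading 165 -> 45
]
Final: pos=(2,-10), heading=45, 3 segment(s) drawn

Start position: (2, -10)
Final position: (2, -10)
Distance = 0; < 1e-6 -> CLOSED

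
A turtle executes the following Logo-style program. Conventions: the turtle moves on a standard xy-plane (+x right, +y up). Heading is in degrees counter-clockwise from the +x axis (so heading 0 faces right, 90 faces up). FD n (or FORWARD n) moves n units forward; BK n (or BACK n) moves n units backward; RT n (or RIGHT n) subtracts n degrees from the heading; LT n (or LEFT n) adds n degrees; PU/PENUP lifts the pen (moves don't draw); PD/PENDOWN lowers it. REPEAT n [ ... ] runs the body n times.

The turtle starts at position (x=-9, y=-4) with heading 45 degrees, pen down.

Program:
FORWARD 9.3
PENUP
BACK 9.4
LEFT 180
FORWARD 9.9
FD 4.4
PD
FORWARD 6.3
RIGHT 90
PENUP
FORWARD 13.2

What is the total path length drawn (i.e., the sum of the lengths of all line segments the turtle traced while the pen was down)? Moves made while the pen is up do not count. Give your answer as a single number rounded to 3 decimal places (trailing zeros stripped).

Executing turtle program step by step:
Start: pos=(-9,-4), heading=45, pen down
FD 9.3: (-9,-4) -> (-2.424,2.576) [heading=45, draw]
PU: pen up
BK 9.4: (-2.424,2.576) -> (-9.071,-4.071) [heading=45, move]
LT 180: heading 45 -> 225
FD 9.9: (-9.071,-4.071) -> (-16.071,-11.071) [heading=225, move]
FD 4.4: (-16.071,-11.071) -> (-19.182,-14.182) [heading=225, move]
PD: pen down
FD 6.3: (-19.182,-14.182) -> (-23.637,-18.637) [heading=225, draw]
RT 90: heading 225 -> 135
PU: pen up
FD 13.2: (-23.637,-18.637) -> (-32.971,-9.303) [heading=135, move]
Final: pos=(-32.971,-9.303), heading=135, 2 segment(s) drawn

Segment lengths:
  seg 1: (-9,-4) -> (-2.424,2.576), length = 9.3
  seg 2: (-19.182,-14.182) -> (-23.637,-18.637), length = 6.3
Total = 15.6

Answer: 15.6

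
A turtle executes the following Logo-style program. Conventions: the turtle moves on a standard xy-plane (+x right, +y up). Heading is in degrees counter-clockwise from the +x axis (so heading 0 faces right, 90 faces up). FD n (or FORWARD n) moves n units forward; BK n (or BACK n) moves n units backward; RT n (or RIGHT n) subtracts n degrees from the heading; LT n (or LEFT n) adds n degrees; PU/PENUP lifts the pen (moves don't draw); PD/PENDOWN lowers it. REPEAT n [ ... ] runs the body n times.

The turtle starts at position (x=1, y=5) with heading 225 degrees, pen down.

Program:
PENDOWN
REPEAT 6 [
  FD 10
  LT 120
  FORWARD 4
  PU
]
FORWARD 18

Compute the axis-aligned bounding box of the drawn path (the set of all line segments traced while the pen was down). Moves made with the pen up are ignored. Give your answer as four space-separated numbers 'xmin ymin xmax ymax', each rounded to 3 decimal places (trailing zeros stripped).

Answer: -6.071 -3.106 1 5

Derivation:
Executing turtle program step by step:
Start: pos=(1,5), heading=225, pen down
PD: pen down
REPEAT 6 [
  -- iteration 1/6 --
  FD 10: (1,5) -> (-6.071,-2.071) [heading=225, draw]
  LT 120: heading 225 -> 345
  FD 4: (-6.071,-2.071) -> (-2.207,-3.106) [heading=345, draw]
  PU: pen up
  -- iteration 2/6 --
  FD 10: (-2.207,-3.106) -> (7.452,-5.695) [heading=345, move]
  LT 120: heading 345 -> 105
  FD 4: (7.452,-5.695) -> (6.417,-1.831) [heading=105, move]
  PU: pen up
  -- iteration 3/6 --
  FD 10: (6.417,-1.831) -> (3.828,7.828) [heading=105, move]
  LT 120: heading 105 -> 225
  FD 4: (3.828,7.828) -> (1,5) [heading=225, move]
  PU: pen up
  -- iteration 4/6 --
  FD 10: (1,5) -> (-6.071,-2.071) [heading=225, move]
  LT 120: heading 225 -> 345
  FD 4: (-6.071,-2.071) -> (-2.207,-3.106) [heading=345, move]
  PU: pen up
  -- iteration 5/6 --
  FD 10: (-2.207,-3.106) -> (7.452,-5.695) [heading=345, move]
  LT 120: heading 345 -> 105
  FD 4: (7.452,-5.695) -> (6.417,-1.831) [heading=105, move]
  PU: pen up
  -- iteration 6/6 --
  FD 10: (6.417,-1.831) -> (3.828,7.828) [heading=105, move]
  LT 120: heading 105 -> 225
  FD 4: (3.828,7.828) -> (1,5) [heading=225, move]
  PU: pen up
]
FD 18: (1,5) -> (-11.728,-7.728) [heading=225, move]
Final: pos=(-11.728,-7.728), heading=225, 2 segment(s) drawn

Segment endpoints: x in {-6.071, -2.207, 1}, y in {-3.106, -2.071, 5}
xmin=-6.071, ymin=-3.106, xmax=1, ymax=5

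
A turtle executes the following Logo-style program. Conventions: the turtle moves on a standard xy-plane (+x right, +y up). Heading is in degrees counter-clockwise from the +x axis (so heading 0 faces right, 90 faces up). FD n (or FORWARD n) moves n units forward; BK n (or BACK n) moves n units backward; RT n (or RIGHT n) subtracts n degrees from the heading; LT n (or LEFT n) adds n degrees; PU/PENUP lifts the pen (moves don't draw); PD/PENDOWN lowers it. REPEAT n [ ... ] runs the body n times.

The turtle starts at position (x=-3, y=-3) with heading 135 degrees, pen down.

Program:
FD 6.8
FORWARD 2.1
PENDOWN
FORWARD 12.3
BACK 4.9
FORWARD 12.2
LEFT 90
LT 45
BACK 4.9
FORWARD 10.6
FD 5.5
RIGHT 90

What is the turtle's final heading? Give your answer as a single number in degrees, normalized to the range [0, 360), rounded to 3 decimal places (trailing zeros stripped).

Executing turtle program step by step:
Start: pos=(-3,-3), heading=135, pen down
FD 6.8: (-3,-3) -> (-7.808,1.808) [heading=135, draw]
FD 2.1: (-7.808,1.808) -> (-9.293,3.293) [heading=135, draw]
PD: pen down
FD 12.3: (-9.293,3.293) -> (-17.991,11.991) [heading=135, draw]
BK 4.9: (-17.991,11.991) -> (-14.526,8.526) [heading=135, draw]
FD 12.2: (-14.526,8.526) -> (-23.153,17.153) [heading=135, draw]
LT 90: heading 135 -> 225
LT 45: heading 225 -> 270
BK 4.9: (-23.153,17.153) -> (-23.153,22.053) [heading=270, draw]
FD 10.6: (-23.153,22.053) -> (-23.153,11.453) [heading=270, draw]
FD 5.5: (-23.153,11.453) -> (-23.153,5.953) [heading=270, draw]
RT 90: heading 270 -> 180
Final: pos=(-23.153,5.953), heading=180, 8 segment(s) drawn

Answer: 180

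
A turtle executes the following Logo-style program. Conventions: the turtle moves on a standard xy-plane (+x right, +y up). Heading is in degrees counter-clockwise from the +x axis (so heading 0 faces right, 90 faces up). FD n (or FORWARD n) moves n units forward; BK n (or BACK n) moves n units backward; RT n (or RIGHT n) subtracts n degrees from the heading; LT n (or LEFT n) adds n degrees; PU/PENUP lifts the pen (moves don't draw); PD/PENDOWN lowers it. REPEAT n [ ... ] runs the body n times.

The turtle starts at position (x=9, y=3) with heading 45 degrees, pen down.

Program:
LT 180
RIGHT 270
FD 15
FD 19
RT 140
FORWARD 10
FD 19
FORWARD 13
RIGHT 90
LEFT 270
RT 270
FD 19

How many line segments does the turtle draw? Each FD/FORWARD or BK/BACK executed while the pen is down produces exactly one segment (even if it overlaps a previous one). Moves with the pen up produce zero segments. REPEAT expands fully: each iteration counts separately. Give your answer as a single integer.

Executing turtle program step by step:
Start: pos=(9,3), heading=45, pen down
LT 180: heading 45 -> 225
RT 270: heading 225 -> 315
FD 15: (9,3) -> (19.607,-7.607) [heading=315, draw]
FD 19: (19.607,-7.607) -> (33.042,-21.042) [heading=315, draw]
RT 140: heading 315 -> 175
FD 10: (33.042,-21.042) -> (23.08,-20.17) [heading=175, draw]
FD 19: (23.08,-20.17) -> (4.152,-18.514) [heading=175, draw]
FD 13: (4.152,-18.514) -> (-8.799,-17.381) [heading=175, draw]
RT 90: heading 175 -> 85
LT 270: heading 85 -> 355
RT 270: heading 355 -> 85
FD 19: (-8.799,-17.381) -> (-7.143,1.547) [heading=85, draw]
Final: pos=(-7.143,1.547), heading=85, 6 segment(s) drawn
Segments drawn: 6

Answer: 6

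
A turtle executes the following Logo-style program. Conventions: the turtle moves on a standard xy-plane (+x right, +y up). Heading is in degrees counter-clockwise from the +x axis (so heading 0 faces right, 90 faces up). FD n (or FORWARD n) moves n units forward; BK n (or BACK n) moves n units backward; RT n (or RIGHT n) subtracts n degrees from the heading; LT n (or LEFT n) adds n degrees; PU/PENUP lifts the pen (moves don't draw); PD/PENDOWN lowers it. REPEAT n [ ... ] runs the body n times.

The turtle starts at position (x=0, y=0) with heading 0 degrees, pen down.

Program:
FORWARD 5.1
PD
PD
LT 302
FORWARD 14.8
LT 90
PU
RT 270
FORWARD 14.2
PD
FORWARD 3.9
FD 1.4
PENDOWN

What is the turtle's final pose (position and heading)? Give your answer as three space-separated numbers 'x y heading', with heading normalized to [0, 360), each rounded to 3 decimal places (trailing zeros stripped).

Executing turtle program step by step:
Start: pos=(0,0), heading=0, pen down
FD 5.1: (0,0) -> (5.1,0) [heading=0, draw]
PD: pen down
PD: pen down
LT 302: heading 0 -> 302
FD 14.8: (5.1,0) -> (12.943,-12.551) [heading=302, draw]
LT 90: heading 302 -> 32
PU: pen up
RT 270: heading 32 -> 122
FD 14.2: (12.943,-12.551) -> (5.418,-0.509) [heading=122, move]
PD: pen down
FD 3.9: (5.418,-0.509) -> (3.351,2.799) [heading=122, draw]
FD 1.4: (3.351,2.799) -> (2.609,3.986) [heading=122, draw]
PD: pen down
Final: pos=(2.609,3.986), heading=122, 4 segment(s) drawn

Answer: 2.609 3.986 122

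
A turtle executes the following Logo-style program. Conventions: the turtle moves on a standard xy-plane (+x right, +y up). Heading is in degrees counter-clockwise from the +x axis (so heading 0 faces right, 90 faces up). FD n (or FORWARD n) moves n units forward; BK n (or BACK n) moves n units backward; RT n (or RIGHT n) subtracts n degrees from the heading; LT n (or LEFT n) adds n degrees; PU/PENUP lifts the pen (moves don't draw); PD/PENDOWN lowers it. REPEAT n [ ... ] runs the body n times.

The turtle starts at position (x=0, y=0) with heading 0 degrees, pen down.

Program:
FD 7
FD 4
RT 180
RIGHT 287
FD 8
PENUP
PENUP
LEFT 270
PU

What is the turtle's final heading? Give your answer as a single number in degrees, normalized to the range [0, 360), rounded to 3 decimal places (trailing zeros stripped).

Executing turtle program step by step:
Start: pos=(0,0), heading=0, pen down
FD 7: (0,0) -> (7,0) [heading=0, draw]
FD 4: (7,0) -> (11,0) [heading=0, draw]
RT 180: heading 0 -> 180
RT 287: heading 180 -> 253
FD 8: (11,0) -> (8.661,-7.65) [heading=253, draw]
PU: pen up
PU: pen up
LT 270: heading 253 -> 163
PU: pen up
Final: pos=(8.661,-7.65), heading=163, 3 segment(s) drawn

Answer: 163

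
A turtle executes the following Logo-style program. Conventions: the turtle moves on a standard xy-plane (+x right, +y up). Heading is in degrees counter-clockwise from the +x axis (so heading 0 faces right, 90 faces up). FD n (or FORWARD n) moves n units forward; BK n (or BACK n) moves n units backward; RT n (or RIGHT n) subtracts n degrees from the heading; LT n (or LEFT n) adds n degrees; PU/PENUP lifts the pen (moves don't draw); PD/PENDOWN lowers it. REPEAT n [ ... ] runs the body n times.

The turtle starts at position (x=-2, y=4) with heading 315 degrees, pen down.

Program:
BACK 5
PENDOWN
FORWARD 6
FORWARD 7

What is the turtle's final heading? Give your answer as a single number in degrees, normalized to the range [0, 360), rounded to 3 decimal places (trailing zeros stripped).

Answer: 315

Derivation:
Executing turtle program step by step:
Start: pos=(-2,4), heading=315, pen down
BK 5: (-2,4) -> (-5.536,7.536) [heading=315, draw]
PD: pen down
FD 6: (-5.536,7.536) -> (-1.293,3.293) [heading=315, draw]
FD 7: (-1.293,3.293) -> (3.657,-1.657) [heading=315, draw]
Final: pos=(3.657,-1.657), heading=315, 3 segment(s) drawn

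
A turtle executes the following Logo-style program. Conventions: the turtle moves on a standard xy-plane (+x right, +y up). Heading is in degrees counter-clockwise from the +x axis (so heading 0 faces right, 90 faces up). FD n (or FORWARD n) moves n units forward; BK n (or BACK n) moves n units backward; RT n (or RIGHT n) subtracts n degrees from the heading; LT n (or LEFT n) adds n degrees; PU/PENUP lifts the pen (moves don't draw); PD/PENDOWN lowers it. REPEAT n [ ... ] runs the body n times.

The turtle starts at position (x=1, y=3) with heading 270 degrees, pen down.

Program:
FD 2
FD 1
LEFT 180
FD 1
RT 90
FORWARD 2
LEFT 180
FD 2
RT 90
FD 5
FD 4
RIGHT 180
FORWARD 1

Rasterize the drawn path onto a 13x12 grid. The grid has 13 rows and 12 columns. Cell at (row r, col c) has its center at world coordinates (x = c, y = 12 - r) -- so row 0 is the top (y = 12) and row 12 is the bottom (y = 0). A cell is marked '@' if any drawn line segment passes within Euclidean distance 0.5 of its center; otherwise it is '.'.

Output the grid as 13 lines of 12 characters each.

Segment 0: (1,3) -> (1,1)
Segment 1: (1,1) -> (1,0)
Segment 2: (1,0) -> (1,1)
Segment 3: (1,1) -> (3,1)
Segment 4: (3,1) -> (1,1)
Segment 5: (1,1) -> (1,6)
Segment 6: (1,6) -> (1,10)
Segment 7: (1,10) -> (1,9)

Answer: ............
............
.@..........
.@..........
.@..........
.@..........
.@..........
.@..........
.@..........
.@..........
.@..........
.@@@........
.@..........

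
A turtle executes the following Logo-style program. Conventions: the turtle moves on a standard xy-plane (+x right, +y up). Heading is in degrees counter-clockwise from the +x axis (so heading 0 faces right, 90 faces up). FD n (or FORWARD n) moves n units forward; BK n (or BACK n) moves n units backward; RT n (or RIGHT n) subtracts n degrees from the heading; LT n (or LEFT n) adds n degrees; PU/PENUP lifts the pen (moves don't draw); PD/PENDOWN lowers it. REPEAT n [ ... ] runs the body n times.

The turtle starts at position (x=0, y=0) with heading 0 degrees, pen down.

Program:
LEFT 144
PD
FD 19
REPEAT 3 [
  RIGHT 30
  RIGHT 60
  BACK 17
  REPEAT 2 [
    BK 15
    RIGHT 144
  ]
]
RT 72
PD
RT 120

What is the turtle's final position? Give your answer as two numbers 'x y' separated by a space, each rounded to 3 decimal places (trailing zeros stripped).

Executing turtle program step by step:
Start: pos=(0,0), heading=0, pen down
LT 144: heading 0 -> 144
PD: pen down
FD 19: (0,0) -> (-15.371,11.168) [heading=144, draw]
REPEAT 3 [
  -- iteration 1/3 --
  RT 30: heading 144 -> 114
  RT 60: heading 114 -> 54
  BK 17: (-15.371,11.168) -> (-25.364,-2.585) [heading=54, draw]
  REPEAT 2 [
    -- iteration 1/2 --
    BK 15: (-25.364,-2.585) -> (-34.18,-14.721) [heading=54, draw]
    RT 144: heading 54 -> 270
    -- iteration 2/2 --
    BK 15: (-34.18,-14.721) -> (-34.18,0.279) [heading=270, draw]
    RT 144: heading 270 -> 126
  ]
  -- iteration 2/3 --
  RT 30: heading 126 -> 96
  RT 60: heading 96 -> 36
  BK 17: (-34.18,0.279) -> (-47.934,-9.713) [heading=36, draw]
  REPEAT 2 [
    -- iteration 1/2 --
    BK 15: (-47.934,-9.713) -> (-60.069,-18.53) [heading=36, draw]
    RT 144: heading 36 -> 252
    -- iteration 2/2 --
    BK 15: (-60.069,-18.53) -> (-55.434,-4.264) [heading=252, draw]
    RT 144: heading 252 -> 108
  ]
  -- iteration 3/3 --
  RT 30: heading 108 -> 78
  RT 60: heading 78 -> 18
  BK 17: (-55.434,-4.264) -> (-71.602,-9.517) [heading=18, draw]
  REPEAT 2 [
    -- iteration 1/2 --
    BK 15: (-71.602,-9.517) -> (-85.868,-14.152) [heading=18, draw]
    RT 144: heading 18 -> 234
    -- iteration 2/2 --
    BK 15: (-85.868,-14.152) -> (-77.051,-2.017) [heading=234, draw]
    RT 144: heading 234 -> 90
  ]
]
RT 72: heading 90 -> 18
PD: pen down
RT 120: heading 18 -> 258
Final: pos=(-77.051,-2.017), heading=258, 10 segment(s) drawn

Answer: -77.051 -2.017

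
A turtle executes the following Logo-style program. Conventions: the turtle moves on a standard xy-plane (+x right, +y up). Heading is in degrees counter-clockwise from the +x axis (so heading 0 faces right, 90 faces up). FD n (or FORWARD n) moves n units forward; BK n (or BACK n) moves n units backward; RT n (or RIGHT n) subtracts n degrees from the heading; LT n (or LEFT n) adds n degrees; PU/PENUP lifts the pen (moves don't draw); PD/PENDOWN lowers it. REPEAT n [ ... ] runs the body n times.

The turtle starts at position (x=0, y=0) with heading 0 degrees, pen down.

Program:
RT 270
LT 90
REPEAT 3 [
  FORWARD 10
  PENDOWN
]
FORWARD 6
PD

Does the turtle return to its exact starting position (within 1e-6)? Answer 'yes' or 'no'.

Answer: no

Derivation:
Executing turtle program step by step:
Start: pos=(0,0), heading=0, pen down
RT 270: heading 0 -> 90
LT 90: heading 90 -> 180
REPEAT 3 [
  -- iteration 1/3 --
  FD 10: (0,0) -> (-10,0) [heading=180, draw]
  PD: pen down
  -- iteration 2/3 --
  FD 10: (-10,0) -> (-20,0) [heading=180, draw]
  PD: pen down
  -- iteration 3/3 --
  FD 10: (-20,0) -> (-30,0) [heading=180, draw]
  PD: pen down
]
FD 6: (-30,0) -> (-36,0) [heading=180, draw]
PD: pen down
Final: pos=(-36,0), heading=180, 4 segment(s) drawn

Start position: (0, 0)
Final position: (-36, 0)
Distance = 36; >= 1e-6 -> NOT closed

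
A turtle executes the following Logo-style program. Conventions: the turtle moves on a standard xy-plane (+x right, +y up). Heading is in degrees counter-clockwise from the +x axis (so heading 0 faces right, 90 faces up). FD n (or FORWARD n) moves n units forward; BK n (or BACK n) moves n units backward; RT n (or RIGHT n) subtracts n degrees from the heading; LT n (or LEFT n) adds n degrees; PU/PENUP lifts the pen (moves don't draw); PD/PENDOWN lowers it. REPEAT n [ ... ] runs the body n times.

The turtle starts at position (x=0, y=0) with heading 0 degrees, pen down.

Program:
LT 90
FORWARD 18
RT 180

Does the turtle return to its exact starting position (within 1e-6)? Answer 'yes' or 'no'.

Answer: no

Derivation:
Executing turtle program step by step:
Start: pos=(0,0), heading=0, pen down
LT 90: heading 0 -> 90
FD 18: (0,0) -> (0,18) [heading=90, draw]
RT 180: heading 90 -> 270
Final: pos=(0,18), heading=270, 1 segment(s) drawn

Start position: (0, 0)
Final position: (0, 18)
Distance = 18; >= 1e-6 -> NOT closed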